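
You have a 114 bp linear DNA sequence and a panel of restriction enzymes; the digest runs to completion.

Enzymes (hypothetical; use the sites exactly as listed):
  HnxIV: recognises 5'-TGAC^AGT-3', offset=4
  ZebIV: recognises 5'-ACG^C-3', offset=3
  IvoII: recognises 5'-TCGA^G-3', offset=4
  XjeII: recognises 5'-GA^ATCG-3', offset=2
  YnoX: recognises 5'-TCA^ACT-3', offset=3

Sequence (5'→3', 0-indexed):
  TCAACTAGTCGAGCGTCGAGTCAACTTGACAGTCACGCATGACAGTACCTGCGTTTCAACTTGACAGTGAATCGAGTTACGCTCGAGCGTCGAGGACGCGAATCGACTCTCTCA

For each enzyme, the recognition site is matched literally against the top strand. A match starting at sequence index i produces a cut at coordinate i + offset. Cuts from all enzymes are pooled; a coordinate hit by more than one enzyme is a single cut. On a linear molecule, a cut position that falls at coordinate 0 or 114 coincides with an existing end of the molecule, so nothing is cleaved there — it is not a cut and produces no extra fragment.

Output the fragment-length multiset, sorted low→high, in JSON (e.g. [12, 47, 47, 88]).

Site scan:
  HnxIV (TGACAGT, off=4): starts [26, 39, 61] → cuts [30, 43, 65]
  ZebIV (ACGC, off=3): starts [34, 78, 95] → cuts [37, 81, 98]
  IvoII (TCGAG, off=4): starts [8, 15, 71, 82, 89] → cuts [12, 19, 75, 86, 93]
  XjeII (GAATCG, off=2): starts [68, 99] → cuts [70, 101]
  YnoX (TCAACT, off=3): starts [0, 20, 55] → cuts [3, 23, 58]

All cut coordinates (distinct, sorted): [3, 12, 19, 23, 30, 37, 43, 58, 65, 70, 75, 81, 86, 93, 98, 101]

Fragment lengths:
  [0,3): 3 bp
  [3,12): 9 bp
  [12,19): 7 bp
  [19,23): 4 bp
  [23,30): 7 bp
  [30,37): 7 bp
  [37,43): 6 bp
  [43,58): 15 bp
  [58,65): 7 bp
  [65,70): 5 bp
  [70,75): 5 bp
  [75,81): 6 bp
  [81,86): 5 bp
  [86,93): 7 bp
  [93,98): 5 bp
  [98,101): 3 bp
  [101,114): 13 bp

[3,3,4,5,5,5,5,6,6,7,7,7,7,7,9,13,15]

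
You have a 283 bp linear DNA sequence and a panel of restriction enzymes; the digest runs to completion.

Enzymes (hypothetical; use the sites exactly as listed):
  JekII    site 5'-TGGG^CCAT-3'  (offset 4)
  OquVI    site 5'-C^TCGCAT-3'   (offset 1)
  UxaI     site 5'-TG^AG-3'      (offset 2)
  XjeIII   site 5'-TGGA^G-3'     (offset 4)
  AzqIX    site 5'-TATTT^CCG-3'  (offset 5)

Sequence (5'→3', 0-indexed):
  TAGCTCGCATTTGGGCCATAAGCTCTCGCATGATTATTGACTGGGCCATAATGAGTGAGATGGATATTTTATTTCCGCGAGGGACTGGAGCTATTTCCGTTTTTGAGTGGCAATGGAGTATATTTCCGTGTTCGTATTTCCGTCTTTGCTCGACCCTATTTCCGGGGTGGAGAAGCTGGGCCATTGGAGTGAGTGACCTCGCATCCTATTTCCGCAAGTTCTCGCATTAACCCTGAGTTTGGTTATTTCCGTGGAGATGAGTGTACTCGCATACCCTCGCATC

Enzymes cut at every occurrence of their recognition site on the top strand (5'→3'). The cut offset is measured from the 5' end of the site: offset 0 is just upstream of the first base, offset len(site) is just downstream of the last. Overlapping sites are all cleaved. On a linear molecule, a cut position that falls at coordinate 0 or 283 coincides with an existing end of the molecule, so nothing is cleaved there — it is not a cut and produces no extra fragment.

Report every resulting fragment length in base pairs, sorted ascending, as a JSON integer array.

[3,4,4,4,7,7,7,7,7,8,8,8,9,9,10,10,10,10,11,12,13,13,14,14,15,17,20,22]

Scan for sites:
  JekII (TGGGCCAT, off=4): starts [11, 41, 176] → cuts [15, 45, 180]
  OquVI (CTCGCAT, off=1): starts [3, 24, 197, 220, 265, 275] → cuts [4, 25, 198, 221, 266, 276]
  UxaI (TGAG, off=2): starts [51, 55, 103, 189, 233, 257] → cuts [53, 57, 105, 191, 235, 259]
  XjeIII (TGGAG, off=4): starts [85, 113, 167, 184, 251] → cuts [89, 117, 171, 188, 255]
  AzqIX (TATTTCCG, off=5): starts [69, 91, 120, 134, 156, 206, 243] → cuts [74, 96, 125, 139, 161, 211, 248]

All cut coordinates (distinct, sorted): [4, 15, 25, 45, 53, 57, 74, 89, 96, 105, 117, 125, 139, 161, 171, 180, 188, 191, 198, 211, 221, 235, 248, 255, 259, 266, 276]

Fragments:
  [0,4): 4 bp
  [4,15): 11 bp
  [15,25): 10 bp
  [25,45): 20 bp
  [45,53): 8 bp
  [53,57): 4 bp
  [57,74): 17 bp
  [74,89): 15 bp
  [89,96): 7 bp
  [96,105): 9 bp
  [105,117): 12 bp
  [117,125): 8 bp
  [125,139): 14 bp
  [139,161): 22 bp
  [161,171): 10 bp
  [171,180): 9 bp
  [180,188): 8 bp
  [188,191): 3 bp
  [191,198): 7 bp
  [198,211): 13 bp
  [211,221): 10 bp
  [221,235): 14 bp
  [235,248): 13 bp
  [248,255): 7 bp
  [255,259): 4 bp
  [259,266): 7 bp
  [266,276): 10 bp
  [276,283): 7 bp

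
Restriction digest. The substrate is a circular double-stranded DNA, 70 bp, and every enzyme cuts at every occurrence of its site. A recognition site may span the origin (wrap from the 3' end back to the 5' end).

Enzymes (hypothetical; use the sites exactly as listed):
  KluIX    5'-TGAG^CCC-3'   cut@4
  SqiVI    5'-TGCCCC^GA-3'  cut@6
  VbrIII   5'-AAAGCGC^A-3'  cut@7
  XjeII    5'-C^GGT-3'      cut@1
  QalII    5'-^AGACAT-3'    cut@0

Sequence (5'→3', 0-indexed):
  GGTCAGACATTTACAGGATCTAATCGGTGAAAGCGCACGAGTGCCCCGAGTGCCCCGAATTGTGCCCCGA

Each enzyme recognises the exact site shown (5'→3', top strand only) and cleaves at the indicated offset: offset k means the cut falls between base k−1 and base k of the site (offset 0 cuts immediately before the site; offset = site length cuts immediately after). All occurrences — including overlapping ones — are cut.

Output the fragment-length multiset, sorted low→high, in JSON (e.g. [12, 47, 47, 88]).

[6,9,11,11,12,21]

Site scan:
  KluIX (TGAGCCC, off=4): no sites
  SqiVI TGCCCCGA/6: at [41, 50, 62] ⇒ [47, 56, 68]
  VbrIII AAAGCGCA/7: at [29] ⇒ [36]
  XjeII CGGT/1: at [24] ⇒ [25]
  QalII AGACAT/0: at [4] ⇒ [4]

Pooled cuts: [4, 25, 36, 47, 56, 68]

Fragment lengths:
  4→25: 21 bp
  25→36: 11 bp
  36→47: 11 bp
  47→56: 9 bp
  56→68: 12 bp
  68→4 (wrap): 70-68+4 = 6 bp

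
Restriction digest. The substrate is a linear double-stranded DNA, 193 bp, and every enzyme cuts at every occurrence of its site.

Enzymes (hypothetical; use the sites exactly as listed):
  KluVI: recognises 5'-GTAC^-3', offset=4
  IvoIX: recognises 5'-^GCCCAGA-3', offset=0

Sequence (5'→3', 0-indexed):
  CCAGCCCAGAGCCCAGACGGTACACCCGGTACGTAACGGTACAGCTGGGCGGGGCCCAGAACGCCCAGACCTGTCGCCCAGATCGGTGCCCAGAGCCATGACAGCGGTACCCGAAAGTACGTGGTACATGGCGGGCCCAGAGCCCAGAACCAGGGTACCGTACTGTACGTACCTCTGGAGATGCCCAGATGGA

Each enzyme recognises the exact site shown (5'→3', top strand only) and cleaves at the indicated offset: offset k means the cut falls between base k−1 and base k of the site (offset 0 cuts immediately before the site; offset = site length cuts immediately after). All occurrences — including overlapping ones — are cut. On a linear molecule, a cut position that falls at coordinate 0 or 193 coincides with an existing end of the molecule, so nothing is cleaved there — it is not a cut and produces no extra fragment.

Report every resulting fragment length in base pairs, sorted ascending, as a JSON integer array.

Per-enzyme occurrences:
  KluVI GTAC/4: at [19, 28, 38, 106, 116, 123, 154, 159, 164, 168] ⇒ [23, 32, 42, 110, 120, 127, 158, 163, 168, 172]
  IvoIX GCCCAGA/0: at [3, 10, 53, 62, 75, 87, 134, 141, 182] ⇒ [3, 10, 53, 62, 75, 87, 134, 141, 182]

All cut coordinates (distinct, sorted): [3, 10, 23, 32, 42, 53, 62, 75, 87, 110, 120, 127, 134, 141, 158, 163, 168, 172, 182]

Fragments:
  [0,3): 3 bp
  [3,10): 7 bp
  [10,23): 13 bp
  [23,32): 9 bp
  [32,42): 10 bp
  [42,53): 11 bp
  [53,62): 9 bp
  [62,75): 13 bp
  [75,87): 12 bp
  [87,110): 23 bp
  [110,120): 10 bp
  [120,127): 7 bp
  [127,134): 7 bp
  [134,141): 7 bp
  [141,158): 17 bp
  [158,163): 5 bp
  [163,168): 5 bp
  [168,172): 4 bp
  [172,182): 10 bp
  [182,193): 11 bp

[3,4,5,5,7,7,7,7,9,9,10,10,10,11,11,12,13,13,17,23]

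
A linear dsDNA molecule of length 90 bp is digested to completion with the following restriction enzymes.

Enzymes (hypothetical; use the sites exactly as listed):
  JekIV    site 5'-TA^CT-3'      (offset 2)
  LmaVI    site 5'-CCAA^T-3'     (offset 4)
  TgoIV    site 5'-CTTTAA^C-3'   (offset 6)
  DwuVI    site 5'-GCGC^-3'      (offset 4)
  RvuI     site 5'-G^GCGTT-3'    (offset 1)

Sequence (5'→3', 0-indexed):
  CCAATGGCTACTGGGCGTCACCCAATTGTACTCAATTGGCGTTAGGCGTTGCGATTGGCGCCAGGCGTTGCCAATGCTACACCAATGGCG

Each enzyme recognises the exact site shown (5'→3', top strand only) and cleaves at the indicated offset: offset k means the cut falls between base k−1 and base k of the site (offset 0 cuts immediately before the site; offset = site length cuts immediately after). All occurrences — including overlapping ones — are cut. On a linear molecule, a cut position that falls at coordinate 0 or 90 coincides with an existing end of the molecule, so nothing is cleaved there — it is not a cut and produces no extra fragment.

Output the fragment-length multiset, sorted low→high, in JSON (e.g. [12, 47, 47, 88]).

[3,4,5,5,6,7,8,10,11,15,16]

Scan for sites:
  JekIV (TACT, off=2): starts [8, 28] → cuts [10, 30]
  LmaVI (CCAAT, off=4): starts [0, 21, 70, 81] → cuts [4, 25, 74, 85]
  TgoIV (CTTTAAC, off=6): no sites
  DwuVI (GCGC, off=4): starts [57] → cuts [61]
  RvuI (GGCGTT, off=1): starts [37, 44, 63] → cuts [38, 45, 64]

All cut coordinates (distinct, sorted): [4, 10, 25, 30, 38, 45, 61, 64, 74, 85]

Fragments:
  [0,4): 4 bp
  [4,10): 6 bp
  [10,25): 15 bp
  [25,30): 5 bp
  [30,38): 8 bp
  [38,45): 7 bp
  [45,61): 16 bp
  [61,64): 3 bp
  [64,74): 10 bp
  [74,85): 11 bp
  [85,90): 5 bp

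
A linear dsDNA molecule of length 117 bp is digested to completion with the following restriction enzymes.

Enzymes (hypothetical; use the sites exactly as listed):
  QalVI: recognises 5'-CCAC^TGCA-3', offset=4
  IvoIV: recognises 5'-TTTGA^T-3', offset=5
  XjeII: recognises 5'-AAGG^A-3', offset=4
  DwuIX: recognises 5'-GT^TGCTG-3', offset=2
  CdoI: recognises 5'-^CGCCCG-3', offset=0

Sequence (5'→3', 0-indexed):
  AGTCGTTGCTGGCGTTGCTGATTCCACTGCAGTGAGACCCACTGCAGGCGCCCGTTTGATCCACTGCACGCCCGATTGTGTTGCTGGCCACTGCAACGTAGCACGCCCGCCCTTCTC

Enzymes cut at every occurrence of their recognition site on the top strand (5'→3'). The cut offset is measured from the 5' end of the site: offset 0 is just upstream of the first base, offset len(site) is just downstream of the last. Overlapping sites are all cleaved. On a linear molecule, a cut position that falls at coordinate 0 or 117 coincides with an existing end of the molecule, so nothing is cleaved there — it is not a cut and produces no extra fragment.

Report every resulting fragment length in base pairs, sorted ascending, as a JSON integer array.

Site scan:
  QalVI (CCACTGCA, off=4): starts [23, 38, 60, 87] → cuts [27, 42, 64, 91]
  IvoIV (TTTGAT, off=5): starts [54] → cuts [59]
  XjeII (AAGGA, off=4): no sites
  DwuIX (GTTGCTG, off=2): starts [4, 13, 79] → cuts [6, 15, 81]
  CdoI (CGCCCG, off=0): starts [48, 68, 103] → cuts [48, 68, 103]

Pooled cuts: [6, 15, 27, 42, 48, 59, 64, 68, 81, 91, 103]

Fragment lengths:
  [0,6): 6 bp
  [6,15): 9 bp
  [15,27): 12 bp
  [27,42): 15 bp
  [42,48): 6 bp
  [48,59): 11 bp
  [59,64): 5 bp
  [64,68): 4 bp
  [68,81): 13 bp
  [81,91): 10 bp
  [91,103): 12 bp
  [103,117): 14 bp

[4,5,6,6,9,10,11,12,12,13,14,15]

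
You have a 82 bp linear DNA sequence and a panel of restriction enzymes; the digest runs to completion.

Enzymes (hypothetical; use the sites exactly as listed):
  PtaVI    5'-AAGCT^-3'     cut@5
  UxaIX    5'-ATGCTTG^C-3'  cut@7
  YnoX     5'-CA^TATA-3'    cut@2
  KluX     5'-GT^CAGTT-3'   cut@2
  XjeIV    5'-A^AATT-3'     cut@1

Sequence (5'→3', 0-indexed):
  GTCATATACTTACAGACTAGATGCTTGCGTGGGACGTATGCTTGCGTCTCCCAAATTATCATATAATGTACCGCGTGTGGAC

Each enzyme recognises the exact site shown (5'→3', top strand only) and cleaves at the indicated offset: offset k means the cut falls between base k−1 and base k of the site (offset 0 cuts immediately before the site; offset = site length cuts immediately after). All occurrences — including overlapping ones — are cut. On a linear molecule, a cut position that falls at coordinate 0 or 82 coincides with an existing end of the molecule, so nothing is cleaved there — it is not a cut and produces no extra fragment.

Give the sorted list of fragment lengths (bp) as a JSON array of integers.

Site scan:
  PtaVI (AAGCT, off=5): no sites
  UxaIX ATGCTTGC/7: at [20, 37] ⇒ [27, 44]
  YnoX CATATA/2: at [2, 59] ⇒ [4, 61]
  KluX (GTCAGTT, off=2): no sites
  XjeIV AAATT/1: at [52] ⇒ [53]

All cut coordinates (distinct, sorted): [4, 27, 44, 53, 61]

Fragment lengths:
  [0,4): 4 bp
  [4,27): 23 bp
  [27,44): 17 bp
  [44,53): 9 bp
  [53,61): 8 bp
  [61,82): 21 bp

[4,8,9,17,21,23]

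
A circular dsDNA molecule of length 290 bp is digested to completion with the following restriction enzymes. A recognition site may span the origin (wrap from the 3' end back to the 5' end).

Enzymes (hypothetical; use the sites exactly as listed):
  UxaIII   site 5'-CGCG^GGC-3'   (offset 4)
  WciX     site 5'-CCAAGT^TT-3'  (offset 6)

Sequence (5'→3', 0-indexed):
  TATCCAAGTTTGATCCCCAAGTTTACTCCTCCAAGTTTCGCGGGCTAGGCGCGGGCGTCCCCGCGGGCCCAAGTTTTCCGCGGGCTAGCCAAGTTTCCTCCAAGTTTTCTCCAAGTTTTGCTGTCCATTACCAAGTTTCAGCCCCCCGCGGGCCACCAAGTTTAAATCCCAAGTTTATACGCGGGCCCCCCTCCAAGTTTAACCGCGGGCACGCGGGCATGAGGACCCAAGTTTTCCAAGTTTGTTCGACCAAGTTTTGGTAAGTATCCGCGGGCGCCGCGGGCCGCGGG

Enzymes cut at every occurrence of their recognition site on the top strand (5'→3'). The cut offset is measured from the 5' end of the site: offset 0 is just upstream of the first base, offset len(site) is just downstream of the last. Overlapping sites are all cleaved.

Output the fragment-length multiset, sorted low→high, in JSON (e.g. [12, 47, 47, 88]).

Per-enzyme occurrences:
  UxaIII CGCGGGC/4: at [38, 49, 61, 78, 146, 179, 203, 211, 268, 277] ⇒ [42, 53, 65, 82, 150, 183, 207, 215, 272, 281]
  WciX CCAAGTTT/6: at [3, 16, 30, 68, 88, 99, 110, 130, 155, 168, 192, 226, 235, 249] ⇒ [9, 22, 36, 74, 94, 105, 116, 136, 161, 174, 198, 232, 241, 255]

All cut coordinates (distinct, sorted): [9, 22, 36, 42, 53, 65, 74, 82, 94, 105, 116, 136, 150, 161, 174, 183, 198, 207, 215, 232, 241, 255, 272, 281]

Fragments:
  9→22: 13 bp
  22→36: 14 bp
  36→42: 6 bp
  42→53: 11 bp
  53→65: 12 bp
  65→74: 9 bp
  74→82: 8 bp
  82→94: 12 bp
  94→105: 11 bp
  105→116: 11 bp
  116→136: 20 bp
  136→150: 14 bp
  150→161: 11 bp
  161→174: 13 bp
  174→183: 9 bp
  183→198: 15 bp
  198→207: 9 bp
  207→215: 8 bp
  215→232: 17 bp
  232→241: 9 bp
  241→255: 14 bp
  255→272: 17 bp
  272→281: 9 bp
  281→9 (wrap): 290-281+9 = 18 bp

[6,8,8,9,9,9,9,9,11,11,11,11,12,12,13,13,14,14,14,15,17,17,18,20]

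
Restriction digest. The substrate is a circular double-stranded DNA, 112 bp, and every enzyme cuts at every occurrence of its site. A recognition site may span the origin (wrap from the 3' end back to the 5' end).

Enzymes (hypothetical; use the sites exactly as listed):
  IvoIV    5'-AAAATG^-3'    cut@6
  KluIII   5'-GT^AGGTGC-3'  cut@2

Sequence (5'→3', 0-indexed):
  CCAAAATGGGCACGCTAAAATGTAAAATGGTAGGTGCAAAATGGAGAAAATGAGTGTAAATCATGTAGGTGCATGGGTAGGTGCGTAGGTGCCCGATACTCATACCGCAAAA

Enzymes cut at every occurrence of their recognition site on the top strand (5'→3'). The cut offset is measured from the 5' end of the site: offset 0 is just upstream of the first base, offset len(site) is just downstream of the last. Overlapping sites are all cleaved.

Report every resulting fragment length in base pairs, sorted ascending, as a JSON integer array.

[2,7,8,9,12,12,14,14,34]

Site scan:
  IvoIV AAAATG/6: at [2, 16, 23, 37, 46] ⇒ [8, 22, 29, 43, 52]
  KluIII GTAGGTGC/2: at [29, 64, 76, 84] ⇒ [31, 66, 78, 86]

Pooled cuts: [8, 22, 29, 31, 43, 52, 66, 78, 86]

Fragments:
  8→22: 14 bp
  22→29: 7 bp
  29→31: 2 bp
  31→43: 12 bp
  43→52: 9 bp
  52→66: 14 bp
  66→78: 12 bp
  78→86: 8 bp
  86→8 (wrap): 112-86+8 = 34 bp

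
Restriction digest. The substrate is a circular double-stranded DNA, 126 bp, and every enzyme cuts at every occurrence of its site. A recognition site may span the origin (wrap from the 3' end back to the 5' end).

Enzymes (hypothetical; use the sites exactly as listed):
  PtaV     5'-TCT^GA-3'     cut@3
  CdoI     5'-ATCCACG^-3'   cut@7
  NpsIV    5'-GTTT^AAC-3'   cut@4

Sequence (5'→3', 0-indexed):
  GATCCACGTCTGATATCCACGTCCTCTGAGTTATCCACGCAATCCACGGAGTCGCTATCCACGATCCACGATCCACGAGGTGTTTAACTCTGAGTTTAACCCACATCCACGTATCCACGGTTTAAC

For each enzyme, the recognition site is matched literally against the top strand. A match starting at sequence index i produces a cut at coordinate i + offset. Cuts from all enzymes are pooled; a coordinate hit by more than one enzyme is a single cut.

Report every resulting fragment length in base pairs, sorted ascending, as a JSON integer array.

[3,4,6,6,6,7,7,8,8,9,10,11,12,14,15]

Site scan:
  PtaV TCTGA/3: at [8, 24, 88] ⇒ [11, 27, 91]
  CdoI ATCCACG/7: at [1, 14, 32, 41, 56, 63, 70, 104, 112] ⇒ [8, 21, 39, 48, 63, 70, 77, 111, 119]
  NpsIV GTTTAAC/4: at [81, 93, 119] ⇒ [85, 97, 123]

All cut coordinates (distinct, sorted): [8, 11, 21, 27, 39, 48, 63, 70, 77, 85, 91, 97, 111, 119, 123]

Fragment lengths:
  8→11: 3 bp
  11→21: 10 bp
  21→27: 6 bp
  27→39: 12 bp
  39→48: 9 bp
  48→63: 15 bp
  63→70: 7 bp
  70→77: 7 bp
  77→85: 8 bp
  85→91: 6 bp
  91→97: 6 bp
  97→111: 14 bp
  111→119: 8 bp
  119→123: 4 bp
  123→8 (wrap): 126-123+8 = 11 bp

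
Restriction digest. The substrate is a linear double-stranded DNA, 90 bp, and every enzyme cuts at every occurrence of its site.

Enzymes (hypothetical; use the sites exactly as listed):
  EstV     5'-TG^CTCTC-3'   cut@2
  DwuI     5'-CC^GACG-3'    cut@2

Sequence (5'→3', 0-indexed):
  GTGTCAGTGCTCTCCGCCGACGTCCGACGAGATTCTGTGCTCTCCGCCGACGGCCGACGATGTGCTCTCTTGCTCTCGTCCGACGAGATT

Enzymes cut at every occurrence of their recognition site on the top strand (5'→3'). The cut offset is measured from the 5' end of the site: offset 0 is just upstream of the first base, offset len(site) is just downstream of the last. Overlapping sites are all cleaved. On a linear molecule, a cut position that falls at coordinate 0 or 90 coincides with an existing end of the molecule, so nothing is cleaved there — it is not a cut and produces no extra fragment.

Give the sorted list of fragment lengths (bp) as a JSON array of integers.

Site scan:
  EstV (TGCTCTC, off=2): starts [7, 37, 62, 70] → cuts [9, 39, 64, 72]
  DwuI (CCGACG, off=2): starts [16, 23, 46, 53, 79] → cuts [18, 25, 48, 55, 81]

Pooled cuts: [9, 18, 25, 39, 48, 55, 64, 72, 81]

Fragments:
  [0,9): 9 bp
  [9,18): 9 bp
  [18,25): 7 bp
  [25,39): 14 bp
  [39,48): 9 bp
  [48,55): 7 bp
  [55,64): 9 bp
  [64,72): 8 bp
  [72,81): 9 bp
  [81,90): 9 bp

[7,7,8,9,9,9,9,9,9,14]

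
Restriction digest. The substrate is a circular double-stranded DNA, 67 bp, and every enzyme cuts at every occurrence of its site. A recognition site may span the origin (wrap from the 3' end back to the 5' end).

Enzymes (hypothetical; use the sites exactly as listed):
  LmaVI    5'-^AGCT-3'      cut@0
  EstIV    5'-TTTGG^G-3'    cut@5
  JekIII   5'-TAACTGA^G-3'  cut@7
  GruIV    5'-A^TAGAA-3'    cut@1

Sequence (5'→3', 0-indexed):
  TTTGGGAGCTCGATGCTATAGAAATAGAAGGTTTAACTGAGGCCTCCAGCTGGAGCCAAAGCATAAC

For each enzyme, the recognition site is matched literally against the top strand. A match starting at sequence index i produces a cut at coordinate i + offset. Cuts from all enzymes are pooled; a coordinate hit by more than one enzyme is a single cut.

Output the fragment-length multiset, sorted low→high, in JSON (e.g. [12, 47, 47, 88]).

[1,6,7,12,16,25]

Per-enzyme occurrences:
  LmaVI (AGCT, off=0): starts [6, 47] → cuts [6, 47]
  EstIV (TTTGGG, off=5): starts [0] → cuts [5]
  JekIII (TAACTGAG, off=7): starts [33] → cuts [40]
  GruIV (ATAGAA, off=1): starts [17, 23] → cuts [18, 24]

All cut coordinates (distinct, sorted): [5, 6, 18, 24, 40, 47]

Fragment lengths:
  5→6: 1 bp
  6→18: 12 bp
  18→24: 6 bp
  24→40: 16 bp
  40→47: 7 bp
  47→5 (wrap): 67-47+5 = 25 bp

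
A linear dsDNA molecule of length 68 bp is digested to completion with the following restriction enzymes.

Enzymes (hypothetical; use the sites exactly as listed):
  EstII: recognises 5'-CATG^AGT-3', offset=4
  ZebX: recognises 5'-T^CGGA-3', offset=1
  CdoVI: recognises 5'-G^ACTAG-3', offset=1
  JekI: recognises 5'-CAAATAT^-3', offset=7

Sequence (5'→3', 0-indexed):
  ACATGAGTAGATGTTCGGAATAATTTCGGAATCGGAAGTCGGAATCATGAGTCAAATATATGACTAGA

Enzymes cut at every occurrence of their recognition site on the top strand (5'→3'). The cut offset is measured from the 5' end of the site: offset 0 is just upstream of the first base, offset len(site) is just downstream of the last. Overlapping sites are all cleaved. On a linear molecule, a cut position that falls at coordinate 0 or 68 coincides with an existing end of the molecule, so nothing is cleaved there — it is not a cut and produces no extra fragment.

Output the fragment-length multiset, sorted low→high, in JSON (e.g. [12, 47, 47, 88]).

[3,5,6,6,7,10,10,10,11]

Scan for sites:
  EstII CATGAGT/4: at [1, 45] ⇒ [5, 49]
  ZebX TCGGA/1: at [14, 25, 31, 38] ⇒ [15, 26, 32, 39]
  CdoVI GACTAG/1: at [61] ⇒ [62]
  JekI CAAATAT/7: at [52] ⇒ [59]

All cut coordinates (distinct, sorted): [5, 15, 26, 32, 39, 49, 59, 62]

Fragments:
  [0,5): 5 bp
  [5,15): 10 bp
  [15,26): 11 bp
  [26,32): 6 bp
  [32,39): 7 bp
  [39,49): 10 bp
  [49,59): 10 bp
  [59,62): 3 bp
  [62,68): 6 bp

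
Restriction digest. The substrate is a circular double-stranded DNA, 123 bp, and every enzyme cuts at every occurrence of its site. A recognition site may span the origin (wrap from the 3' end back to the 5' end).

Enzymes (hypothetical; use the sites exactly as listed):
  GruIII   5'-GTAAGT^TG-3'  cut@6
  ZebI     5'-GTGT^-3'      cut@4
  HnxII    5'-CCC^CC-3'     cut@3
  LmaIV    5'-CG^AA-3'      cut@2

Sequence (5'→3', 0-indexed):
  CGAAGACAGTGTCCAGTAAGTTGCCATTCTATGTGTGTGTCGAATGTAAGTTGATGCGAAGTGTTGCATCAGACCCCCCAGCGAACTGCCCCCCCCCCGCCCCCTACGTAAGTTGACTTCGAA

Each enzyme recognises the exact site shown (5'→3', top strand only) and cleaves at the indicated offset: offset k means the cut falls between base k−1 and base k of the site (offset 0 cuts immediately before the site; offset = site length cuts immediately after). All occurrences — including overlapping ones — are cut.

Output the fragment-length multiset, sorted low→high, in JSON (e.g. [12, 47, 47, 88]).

[1,1,1,1,1,1,2,2,2,4,6,6,6,7,8,8,9,9,10,11,12,15]

Site scan:
  GruIII (GTAAGTTG, off=6): starts [15, 45, 107] → cuts [21, 51, 113]
  ZebI (GTGT, off=4): starts [8, 32, 34, 36, 60] → cuts [12, 36, 38, 40, 64]
  HnxII (CCCCC, off=3): starts [73, 74, 88, 89, 90, 91, 92, 93, 99] → cuts [76, 77, 91, 92, 93, 94, 95, 96, 102]
  LmaIV (CGAA, off=2): starts [0, 40, 56, 81, 119] → cuts [2, 42, 58, 83, 121]

Pooled cuts: [2, 12, 21, 36, 38, 40, 42, 51, 58, 64, 76, 77, 83, 91, 92, 93, 94, 95, 96, 102, 113, 121]

Fragment lengths:
  2→12: 10 bp
  12→21: 9 bp
  21→36: 15 bp
  36→38: 2 bp
  38→40: 2 bp
  40→42: 2 bp
  42→51: 9 bp
  51→58: 7 bp
  58→64: 6 bp
  64→76: 12 bp
  76→77: 1 bp
  77→83: 6 bp
  83→91: 8 bp
  91→92: 1 bp
  92→93: 1 bp
  93→94: 1 bp
  94→95: 1 bp
  95→96: 1 bp
  96→102: 6 bp
  102→113: 11 bp
  113→121: 8 bp
  121→2 (wrap): 123-121+2 = 4 bp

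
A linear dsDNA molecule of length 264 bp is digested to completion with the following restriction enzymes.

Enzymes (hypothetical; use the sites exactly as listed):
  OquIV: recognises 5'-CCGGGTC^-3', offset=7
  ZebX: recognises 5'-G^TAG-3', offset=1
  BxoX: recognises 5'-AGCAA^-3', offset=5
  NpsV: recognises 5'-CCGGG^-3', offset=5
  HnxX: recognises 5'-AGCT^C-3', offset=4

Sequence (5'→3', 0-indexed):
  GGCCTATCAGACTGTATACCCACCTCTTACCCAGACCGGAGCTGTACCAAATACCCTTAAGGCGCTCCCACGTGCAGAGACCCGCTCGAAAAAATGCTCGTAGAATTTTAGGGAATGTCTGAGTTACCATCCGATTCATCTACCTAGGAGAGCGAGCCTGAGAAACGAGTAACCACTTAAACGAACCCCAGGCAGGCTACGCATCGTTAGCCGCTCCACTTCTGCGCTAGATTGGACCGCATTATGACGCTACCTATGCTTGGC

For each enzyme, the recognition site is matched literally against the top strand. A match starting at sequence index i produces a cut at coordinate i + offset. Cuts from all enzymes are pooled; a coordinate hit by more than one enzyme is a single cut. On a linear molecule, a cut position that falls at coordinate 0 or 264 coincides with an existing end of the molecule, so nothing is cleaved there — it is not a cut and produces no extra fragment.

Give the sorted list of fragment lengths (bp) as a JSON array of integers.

Site scan:
  OquIV (CCGGGTC, off=7): no sites
  ZebX GTAG/1: at [99] ⇒ [100]
  BxoX (AGCAA, off=5): no sites
  NpsV (CCGGG, off=5): no sites
  HnxX (AGCTC, off=4): no sites

All cut coordinates (distinct, sorted): [100]

Fragment lengths:
  [0,100): 100 bp
  [100,264): 164 bp

[100,164]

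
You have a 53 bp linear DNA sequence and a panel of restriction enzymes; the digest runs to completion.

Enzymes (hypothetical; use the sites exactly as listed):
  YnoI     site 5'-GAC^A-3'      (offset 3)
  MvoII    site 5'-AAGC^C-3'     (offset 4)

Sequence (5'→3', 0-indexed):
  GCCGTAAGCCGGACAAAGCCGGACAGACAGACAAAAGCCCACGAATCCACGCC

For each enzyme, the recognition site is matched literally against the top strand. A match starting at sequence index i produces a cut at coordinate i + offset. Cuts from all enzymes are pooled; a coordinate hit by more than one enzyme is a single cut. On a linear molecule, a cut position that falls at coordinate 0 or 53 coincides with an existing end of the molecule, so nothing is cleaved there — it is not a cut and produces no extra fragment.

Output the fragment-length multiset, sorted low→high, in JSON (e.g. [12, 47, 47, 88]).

Scan for sites:
  YnoI GACA/3: at [11, 21, 25, 29] ⇒ [14, 24, 28, 32]
  MvoII AAGCC/4: at [5, 15, 34] ⇒ [9, 19, 38]

All cut coordinates (distinct, sorted): [9, 14, 19, 24, 28, 32, 38]

Fragments:
  [0,9): 9 bp
  [9,14): 5 bp
  [14,19): 5 bp
  [19,24): 5 bp
  [24,28): 4 bp
  [28,32): 4 bp
  [32,38): 6 bp
  [38,53): 15 bp

[4,4,5,5,5,6,9,15]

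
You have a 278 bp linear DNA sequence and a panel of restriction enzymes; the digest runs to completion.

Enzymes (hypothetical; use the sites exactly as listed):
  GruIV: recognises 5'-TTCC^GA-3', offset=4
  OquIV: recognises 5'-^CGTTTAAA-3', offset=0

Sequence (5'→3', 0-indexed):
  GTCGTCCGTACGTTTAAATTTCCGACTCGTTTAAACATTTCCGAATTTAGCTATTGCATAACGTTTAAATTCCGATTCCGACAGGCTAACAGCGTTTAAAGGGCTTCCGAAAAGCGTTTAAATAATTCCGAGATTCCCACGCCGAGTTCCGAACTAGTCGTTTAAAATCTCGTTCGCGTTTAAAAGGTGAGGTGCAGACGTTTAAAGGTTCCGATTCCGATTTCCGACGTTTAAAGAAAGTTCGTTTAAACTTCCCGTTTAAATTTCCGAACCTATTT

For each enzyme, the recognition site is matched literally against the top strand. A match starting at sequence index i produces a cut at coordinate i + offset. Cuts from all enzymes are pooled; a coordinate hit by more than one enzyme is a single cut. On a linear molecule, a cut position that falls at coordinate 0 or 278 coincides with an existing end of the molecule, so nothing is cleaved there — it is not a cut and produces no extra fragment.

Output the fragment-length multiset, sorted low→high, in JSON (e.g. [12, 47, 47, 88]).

Per-enzyme occurrences:
  GruIV (TTCCGA, off=4): starts [19, 38, 69, 75, 104, 125, 146, 208, 214, 221, 264] → cuts [23, 42, 73, 79, 108, 129, 150, 212, 218, 225, 268]
  OquIV (CGTTTAAA, off=0): starts [10, 27, 61, 92, 114, 158, 176, 198, 227, 242, 255] → cuts [10, 27, 61, 92, 114, 158, 176, 198, 227, 242, 255]

All cut coordinates (distinct, sorted): [10, 23, 27, 42, 61, 73, 79, 92, 108, 114, 129, 150, 158, 176, 198, 212, 218, 225, 227, 242, 255, 268]

Fragments:
  [0,10): 10 bp
  [10,23): 13 bp
  [23,27): 4 bp
  [27,42): 15 bp
  [42,61): 19 bp
  [61,73): 12 bp
  [73,79): 6 bp
  [79,92): 13 bp
  [92,108): 16 bp
  [108,114): 6 bp
  [114,129): 15 bp
  [129,150): 21 bp
  [150,158): 8 bp
  [158,176): 18 bp
  [176,198): 22 bp
  [198,212): 14 bp
  [212,218): 6 bp
  [218,225): 7 bp
  [225,227): 2 bp
  [227,242): 15 bp
  [242,255): 13 bp
  [255,268): 13 bp
  [268,278): 10 bp

[2,4,6,6,6,7,8,10,10,12,13,13,13,13,14,15,15,15,16,18,19,21,22]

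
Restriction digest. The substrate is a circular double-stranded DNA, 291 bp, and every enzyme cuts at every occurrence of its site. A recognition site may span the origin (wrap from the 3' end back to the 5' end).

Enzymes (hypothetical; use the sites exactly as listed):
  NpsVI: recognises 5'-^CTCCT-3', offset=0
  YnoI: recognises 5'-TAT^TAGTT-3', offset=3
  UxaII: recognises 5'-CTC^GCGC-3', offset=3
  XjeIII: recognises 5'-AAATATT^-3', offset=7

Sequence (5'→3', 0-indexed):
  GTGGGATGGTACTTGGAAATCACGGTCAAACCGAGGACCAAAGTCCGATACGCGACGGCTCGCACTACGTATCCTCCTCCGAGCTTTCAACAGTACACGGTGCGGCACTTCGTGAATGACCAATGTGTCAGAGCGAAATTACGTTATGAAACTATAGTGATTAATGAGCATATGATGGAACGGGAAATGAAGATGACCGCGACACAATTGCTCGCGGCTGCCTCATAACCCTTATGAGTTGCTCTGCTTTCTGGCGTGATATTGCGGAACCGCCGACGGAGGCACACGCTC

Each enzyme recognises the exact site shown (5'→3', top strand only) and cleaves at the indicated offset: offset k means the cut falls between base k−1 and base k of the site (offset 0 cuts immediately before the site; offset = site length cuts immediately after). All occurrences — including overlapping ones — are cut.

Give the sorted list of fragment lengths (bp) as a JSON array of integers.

Scan for sites:
  NpsVI CTCCT/0: at [73] ⇒ [73]
  YnoI (TATTAGTT, off=3): no sites
  UxaII (CTCGCGC, off=3): no sites
  XjeIII (AAATATT, off=7): no sites

All cut coordinates (distinct, sorted): [73]

Fragments:
  73→73 (wrap): 291-73+73 = 291 bp

[291]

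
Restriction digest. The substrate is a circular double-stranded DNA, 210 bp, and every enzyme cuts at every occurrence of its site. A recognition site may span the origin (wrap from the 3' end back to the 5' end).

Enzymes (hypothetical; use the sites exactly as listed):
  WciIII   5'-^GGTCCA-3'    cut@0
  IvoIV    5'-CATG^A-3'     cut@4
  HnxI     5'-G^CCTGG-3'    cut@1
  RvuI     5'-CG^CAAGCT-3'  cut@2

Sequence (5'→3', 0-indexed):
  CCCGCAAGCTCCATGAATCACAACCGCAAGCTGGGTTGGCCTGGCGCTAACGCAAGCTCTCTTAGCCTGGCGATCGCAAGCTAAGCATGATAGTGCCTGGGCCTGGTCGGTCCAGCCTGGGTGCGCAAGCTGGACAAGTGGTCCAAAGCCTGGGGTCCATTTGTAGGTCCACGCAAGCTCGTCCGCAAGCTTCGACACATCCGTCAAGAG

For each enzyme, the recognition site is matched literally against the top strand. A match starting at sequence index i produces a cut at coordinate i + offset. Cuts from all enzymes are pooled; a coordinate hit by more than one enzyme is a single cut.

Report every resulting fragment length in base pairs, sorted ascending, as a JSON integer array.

[5,6,6,7,7,8,9,10,11,11,11,12,12,13,13,13,13,14,29]

Site scan:
  WciIII GGTCCA/0: at [108, 139, 153, 165] ⇒ [108, 139, 153, 165]
  IvoIV CATGA/4: at [11, 85] ⇒ [15, 89]
  HnxI GCCTGG/1: at [38, 64, 94, 100, 114, 147] ⇒ [39, 65, 95, 101, 115, 148]
  RvuI CGCAAGCT/2: at [2, 24, 50, 74, 123, 171, 183] ⇒ [4, 26, 52, 76, 125, 173, 185]

All cut coordinates (distinct, sorted): [4, 15, 26, 39, 52, 65, 76, 89, 95, 101, 108, 115, 125, 139, 148, 153, 165, 173, 185]

Fragment lengths:
  4→15: 11 bp
  15→26: 11 bp
  26→39: 13 bp
  39→52: 13 bp
  52→65: 13 bp
  65→76: 11 bp
  76→89: 13 bp
  89→95: 6 bp
  95→101: 6 bp
  101→108: 7 bp
  108→115: 7 bp
  115→125: 10 bp
  125→139: 14 bp
  139→148: 9 bp
  148→153: 5 bp
  153→165: 12 bp
  165→173: 8 bp
  173→185: 12 bp
  185→4 (wrap): 210-185+4 = 29 bp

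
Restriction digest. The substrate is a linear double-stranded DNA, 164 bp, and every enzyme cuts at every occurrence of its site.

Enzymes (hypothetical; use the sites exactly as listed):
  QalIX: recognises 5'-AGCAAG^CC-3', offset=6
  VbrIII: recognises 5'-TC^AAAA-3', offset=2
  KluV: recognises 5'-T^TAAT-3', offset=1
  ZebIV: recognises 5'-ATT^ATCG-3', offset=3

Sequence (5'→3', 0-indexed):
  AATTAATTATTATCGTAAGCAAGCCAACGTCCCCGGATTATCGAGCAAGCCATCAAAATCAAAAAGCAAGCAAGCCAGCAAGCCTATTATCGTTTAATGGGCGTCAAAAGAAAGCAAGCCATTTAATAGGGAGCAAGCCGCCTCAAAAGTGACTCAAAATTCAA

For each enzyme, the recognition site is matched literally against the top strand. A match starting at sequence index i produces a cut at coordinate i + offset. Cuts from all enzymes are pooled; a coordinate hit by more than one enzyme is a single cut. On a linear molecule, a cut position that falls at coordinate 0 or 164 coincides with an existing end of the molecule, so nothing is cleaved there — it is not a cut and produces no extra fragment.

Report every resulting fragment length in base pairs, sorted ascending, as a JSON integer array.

[3,5,5,6,6,6,7,8,8,9,10,11,11,12,13,14,14,16]

Site scan:
  QalIX AGCAAGCC/6: at [17, 43, 68, 76, 112, 131] ⇒ [23, 49, 74, 82, 118, 137]
  VbrIII TCAAAA/2: at [52, 58, 103, 142, 153] ⇒ [54, 60, 105, 144, 155]
  KluV TTAAT/1: at [2, 93, 122] ⇒ [3, 94, 123]
  ZebIV ATTATCG/3: at [8, 36, 85] ⇒ [11, 39, 88]

Pooled cuts: [3, 11, 23, 39, 49, 54, 60, 74, 82, 88, 94, 105, 118, 123, 137, 144, 155]

Fragments:
  [0,3): 3 bp
  [3,11): 8 bp
  [11,23): 12 bp
  [23,39): 16 bp
  [39,49): 10 bp
  [49,54): 5 bp
  [54,60): 6 bp
  [60,74): 14 bp
  [74,82): 8 bp
  [82,88): 6 bp
  [88,94): 6 bp
  [94,105): 11 bp
  [105,118): 13 bp
  [118,123): 5 bp
  [123,137): 14 bp
  [137,144): 7 bp
  [144,155): 11 bp
  [155,164): 9 bp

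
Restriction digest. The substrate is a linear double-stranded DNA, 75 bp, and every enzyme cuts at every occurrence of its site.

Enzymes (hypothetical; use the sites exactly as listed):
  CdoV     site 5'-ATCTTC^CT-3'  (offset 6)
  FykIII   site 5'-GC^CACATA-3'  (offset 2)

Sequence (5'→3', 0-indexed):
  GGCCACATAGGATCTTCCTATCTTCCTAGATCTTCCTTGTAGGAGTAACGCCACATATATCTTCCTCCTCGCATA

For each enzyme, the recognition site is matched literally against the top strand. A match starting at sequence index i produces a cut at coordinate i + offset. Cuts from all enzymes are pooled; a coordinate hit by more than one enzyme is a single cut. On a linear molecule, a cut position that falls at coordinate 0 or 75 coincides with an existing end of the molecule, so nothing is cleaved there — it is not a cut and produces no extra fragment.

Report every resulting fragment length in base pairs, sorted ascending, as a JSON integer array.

[3,8,10,11,13,14,16]

Per-enzyme occurrences:
  CdoV ATCTTCCT/6: at [11, 19, 29, 58] ⇒ [17, 25, 35, 64]
  FykIII GCCACATA/2: at [1, 49] ⇒ [3, 51]

All cut coordinates (distinct, sorted): [3, 17, 25, 35, 51, 64]

Fragments:
  [0,3): 3 bp
  [3,17): 14 bp
  [17,25): 8 bp
  [25,35): 10 bp
  [35,51): 16 bp
  [51,64): 13 bp
  [64,75): 11 bp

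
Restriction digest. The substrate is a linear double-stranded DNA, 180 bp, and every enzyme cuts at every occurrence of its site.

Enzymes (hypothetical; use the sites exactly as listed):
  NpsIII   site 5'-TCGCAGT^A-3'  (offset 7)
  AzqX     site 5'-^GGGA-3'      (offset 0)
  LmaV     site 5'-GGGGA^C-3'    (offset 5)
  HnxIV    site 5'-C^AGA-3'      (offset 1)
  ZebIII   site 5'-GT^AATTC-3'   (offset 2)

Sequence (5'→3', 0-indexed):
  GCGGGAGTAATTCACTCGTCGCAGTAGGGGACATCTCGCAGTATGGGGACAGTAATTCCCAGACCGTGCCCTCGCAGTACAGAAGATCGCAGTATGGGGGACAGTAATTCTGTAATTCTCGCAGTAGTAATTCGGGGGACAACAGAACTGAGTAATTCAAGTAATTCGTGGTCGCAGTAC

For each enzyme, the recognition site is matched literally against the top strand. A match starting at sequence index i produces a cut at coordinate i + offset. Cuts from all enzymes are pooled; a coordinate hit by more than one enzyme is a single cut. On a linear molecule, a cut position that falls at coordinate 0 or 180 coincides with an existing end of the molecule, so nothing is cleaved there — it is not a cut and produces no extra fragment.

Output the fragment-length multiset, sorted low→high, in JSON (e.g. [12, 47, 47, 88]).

[2,2,2,2,3,3,4,4,4,4,4,4,4,4,6,7,7,8,9,10,11,12,13,16,17,18]

Scan for sites:
  NpsIII TCGCAGTA/7: at [18, 35, 71, 86, 118, 171] ⇒ [25, 42, 78, 93, 125, 178]
  AzqX GGGA/0: at [2, 27, 45, 97, 135] ⇒ [2, 27, 45, 97, 135]
  LmaV GGGGAC/5: at [26, 44, 96, 134] ⇒ [31, 49, 101, 139]
  HnxIV CAGA/1: at [59, 79, 142] ⇒ [60, 80, 143]
  ZebIII GTAATTC/2: at [6, 51, 103, 111, 126, 151, 160] ⇒ [8, 53, 105, 113, 128, 153, 162]

Pooled cuts: [2, 8, 25, 27, 31, 42, 45, 49, 53, 60, 78, 80, 93, 97, 101, 105, 113, 125, 128, 135, 139, 143, 153, 162, 178]

Fragment lengths:
  [0,2): 2 bp
  [2,8): 6 bp
  [8,25): 17 bp
  [25,27): 2 bp
  [27,31): 4 bp
  [31,42): 11 bp
  [42,45): 3 bp
  [45,49): 4 bp
  [49,53): 4 bp
  [53,60): 7 bp
  [60,78): 18 bp
  [78,80): 2 bp
  [80,93): 13 bp
  [93,97): 4 bp
  [97,101): 4 bp
  [101,105): 4 bp
  [105,113): 8 bp
  [113,125): 12 bp
  [125,128): 3 bp
  [128,135): 7 bp
  [135,139): 4 bp
  [139,143): 4 bp
  [143,153): 10 bp
  [153,162): 9 bp
  [162,178): 16 bp
  [178,180): 2 bp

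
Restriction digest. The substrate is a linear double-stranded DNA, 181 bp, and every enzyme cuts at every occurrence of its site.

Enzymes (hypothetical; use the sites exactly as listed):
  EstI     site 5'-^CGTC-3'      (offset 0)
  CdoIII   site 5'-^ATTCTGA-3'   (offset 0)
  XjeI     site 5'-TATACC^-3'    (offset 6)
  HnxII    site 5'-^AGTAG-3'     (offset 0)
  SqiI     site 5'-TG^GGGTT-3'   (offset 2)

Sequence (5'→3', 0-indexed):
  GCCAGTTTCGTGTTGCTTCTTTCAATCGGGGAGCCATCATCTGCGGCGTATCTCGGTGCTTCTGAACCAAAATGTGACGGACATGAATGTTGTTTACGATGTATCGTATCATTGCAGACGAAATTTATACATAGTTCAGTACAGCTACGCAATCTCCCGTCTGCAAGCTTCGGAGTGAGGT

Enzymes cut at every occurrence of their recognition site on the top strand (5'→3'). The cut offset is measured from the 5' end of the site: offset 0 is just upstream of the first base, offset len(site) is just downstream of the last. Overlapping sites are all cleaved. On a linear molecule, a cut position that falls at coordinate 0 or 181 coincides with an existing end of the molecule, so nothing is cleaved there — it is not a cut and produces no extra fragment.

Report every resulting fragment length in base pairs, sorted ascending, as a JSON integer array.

Per-enzyme occurrences:
  EstI (CGTC, off=0): starts [157] → cuts [157]
  CdoIII (ATTCTGA, off=0): no sites
  XjeI (TATACC, off=6): no sites
  HnxII (AGTAG, off=0): no sites
  SqiI (TGGGGTT, off=2): no sites

All cut coordinates (distinct, sorted): [157]

Fragment lengths:
  [0,157): 157 bp
  [157,181): 24 bp

[24,157]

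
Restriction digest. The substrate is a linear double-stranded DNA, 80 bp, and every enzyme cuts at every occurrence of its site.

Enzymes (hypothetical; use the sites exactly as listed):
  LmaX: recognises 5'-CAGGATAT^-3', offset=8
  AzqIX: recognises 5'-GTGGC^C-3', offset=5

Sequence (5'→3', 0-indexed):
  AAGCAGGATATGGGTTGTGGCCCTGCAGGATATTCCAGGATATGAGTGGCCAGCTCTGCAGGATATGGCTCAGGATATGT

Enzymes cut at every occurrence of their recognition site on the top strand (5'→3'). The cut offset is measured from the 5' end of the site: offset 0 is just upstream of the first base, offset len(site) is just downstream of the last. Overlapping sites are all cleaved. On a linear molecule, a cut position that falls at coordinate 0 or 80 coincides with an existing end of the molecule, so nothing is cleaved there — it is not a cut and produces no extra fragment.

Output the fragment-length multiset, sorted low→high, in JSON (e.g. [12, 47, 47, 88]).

[2,7,10,10,11,12,12,16]

Per-enzyme occurrences:
  LmaX (CAGGATAT, off=8): starts [3, 25, 35, 58, 70] → cuts [11, 33, 43, 66, 78]
  AzqIX (GTGGCC, off=5): starts [16, 45] → cuts [21, 50]

All cut coordinates (distinct, sorted): [11, 21, 33, 43, 50, 66, 78]

Fragments:
  [0,11): 11 bp
  [11,21): 10 bp
  [21,33): 12 bp
  [33,43): 10 bp
  [43,50): 7 bp
  [50,66): 16 bp
  [66,78): 12 bp
  [78,80): 2 bp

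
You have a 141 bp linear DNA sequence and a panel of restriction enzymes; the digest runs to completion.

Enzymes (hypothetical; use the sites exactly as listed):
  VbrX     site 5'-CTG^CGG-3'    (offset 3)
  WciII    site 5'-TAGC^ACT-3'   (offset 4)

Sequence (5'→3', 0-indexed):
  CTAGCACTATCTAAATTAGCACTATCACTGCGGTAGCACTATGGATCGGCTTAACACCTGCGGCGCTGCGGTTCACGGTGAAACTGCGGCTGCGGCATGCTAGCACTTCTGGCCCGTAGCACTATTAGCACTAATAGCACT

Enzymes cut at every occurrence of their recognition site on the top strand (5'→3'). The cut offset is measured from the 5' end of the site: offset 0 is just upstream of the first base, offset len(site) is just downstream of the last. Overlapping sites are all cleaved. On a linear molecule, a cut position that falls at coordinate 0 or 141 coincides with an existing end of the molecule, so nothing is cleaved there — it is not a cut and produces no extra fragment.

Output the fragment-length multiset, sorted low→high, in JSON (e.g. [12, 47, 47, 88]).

Per-enzyme occurrences:
  VbrX CTGCGG/3: at [27, 57, 65, 83, 89] ⇒ [30, 60, 68, 86, 92]
  WciII TAGCACT/4: at [1, 16, 33, 100, 116, 125, 134] ⇒ [5, 20, 37, 104, 120, 129, 138]

All cut coordinates (distinct, sorted): [5, 20, 30, 37, 60, 68, 86, 92, 104, 120, 129, 138]

Fragments:
  [0,5): 5 bp
  [5,20): 15 bp
  [20,30): 10 bp
  [30,37): 7 bp
  [37,60): 23 bp
  [60,68): 8 bp
  [68,86): 18 bp
  [86,92): 6 bp
  [92,104): 12 bp
  [104,120): 16 bp
  [120,129): 9 bp
  [129,138): 9 bp
  [138,141): 3 bp

[3,5,6,7,8,9,9,10,12,15,16,18,23]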